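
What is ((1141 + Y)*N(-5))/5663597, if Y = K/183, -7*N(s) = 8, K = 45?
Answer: -556928/2418355919 ≈ -0.00023029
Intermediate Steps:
N(s) = -8/7 (N(s) = -⅐*8 = -8/7)
Y = 15/61 (Y = 45/183 = 45*(1/183) = 15/61 ≈ 0.24590)
((1141 + Y)*N(-5))/5663597 = ((1141 + 15/61)*(-8/7))/5663597 = ((69616/61)*(-8/7))*(1/5663597) = -556928/427*1/5663597 = -556928/2418355919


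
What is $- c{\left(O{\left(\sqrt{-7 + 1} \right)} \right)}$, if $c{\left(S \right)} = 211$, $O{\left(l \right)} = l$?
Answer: $-211$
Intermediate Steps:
$- c{\left(O{\left(\sqrt{-7 + 1} \right)} \right)} = \left(-1\right) 211 = -211$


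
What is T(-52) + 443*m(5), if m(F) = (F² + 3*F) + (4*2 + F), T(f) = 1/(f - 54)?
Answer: 2488773/106 ≈ 23479.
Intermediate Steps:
T(f) = 1/(-54 + f)
m(F) = 8 + F² + 4*F (m(F) = (F² + 3*F) + (8 + F) = 8 + F² + 4*F)
T(-52) + 443*m(5) = 1/(-54 - 52) + 443*(8 + 5² + 4*5) = 1/(-106) + 443*(8 + 25 + 20) = -1/106 + 443*53 = -1/106 + 23479 = 2488773/106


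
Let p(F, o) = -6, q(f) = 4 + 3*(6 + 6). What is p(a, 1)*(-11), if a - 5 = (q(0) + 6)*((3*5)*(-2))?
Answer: 66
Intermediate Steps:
q(f) = 40 (q(f) = 4 + 3*12 = 4 + 36 = 40)
a = -1375 (a = 5 + (40 + 6)*((3*5)*(-2)) = 5 + 46*(15*(-2)) = 5 + 46*(-30) = 5 - 1380 = -1375)
p(a, 1)*(-11) = -6*(-11) = 66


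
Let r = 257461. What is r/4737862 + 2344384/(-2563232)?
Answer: -46640337469/54215354866 ≈ -0.86028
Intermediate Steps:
r/4737862 + 2344384/(-2563232) = 257461/4737862 + 2344384/(-2563232) = 257461*(1/4737862) + 2344384*(-1/2563232) = 257461/4737862 - 10466/11443 = -46640337469/54215354866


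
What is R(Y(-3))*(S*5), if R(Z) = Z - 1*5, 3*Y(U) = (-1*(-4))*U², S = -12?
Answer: -420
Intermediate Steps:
Y(U) = 4*U²/3 (Y(U) = ((-1*(-4))*U²)/3 = (4*U²)/3 = 4*U²/3)
R(Z) = -5 + Z (R(Z) = Z - 5 = -5 + Z)
R(Y(-3))*(S*5) = (-5 + (4/3)*(-3)²)*(-12*5) = (-5 + (4/3)*9)*(-60) = (-5 + 12)*(-60) = 7*(-60) = -420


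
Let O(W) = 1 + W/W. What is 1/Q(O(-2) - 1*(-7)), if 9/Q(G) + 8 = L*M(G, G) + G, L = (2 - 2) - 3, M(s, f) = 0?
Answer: 1/9 ≈ 0.11111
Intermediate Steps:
L = -3 (L = 0 - 3 = -3)
O(W) = 2 (O(W) = 1 + 1 = 2)
Q(G) = 9/(-8 + G) (Q(G) = 9/(-8 + (-3*0 + G)) = 9/(-8 + (0 + G)) = 9/(-8 + G))
1/Q(O(-2) - 1*(-7)) = 1/(9/(-8 + (2 - 1*(-7)))) = 1/(9/(-8 + (2 + 7))) = 1/(9/(-8 + 9)) = 1/(9/1) = 1/(9*1) = 1/9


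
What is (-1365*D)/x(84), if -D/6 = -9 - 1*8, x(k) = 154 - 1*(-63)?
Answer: -19890/31 ≈ -641.61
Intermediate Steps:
x(k) = 217 (x(k) = 154 + 63 = 217)
D = 102 (D = -6*(-9 - 1*8) = -6*(-9 - 8) = -6*(-17) = 102)
(-1365*D)/x(84) = -1365*102/217 = -139230*1/217 = -19890/31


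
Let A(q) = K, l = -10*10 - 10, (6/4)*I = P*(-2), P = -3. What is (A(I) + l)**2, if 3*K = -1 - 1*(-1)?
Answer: 12100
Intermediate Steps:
I = 4 (I = 2*(-3*(-2))/3 = (2/3)*6 = 4)
l = -110 (l = -100 - 10 = -110)
K = 0 (K = (-1 - 1*(-1))/3 = (-1 + 1)/3 = (1/3)*0 = 0)
A(q) = 0
(A(I) + l)**2 = (0 - 110)**2 = (-110)**2 = 12100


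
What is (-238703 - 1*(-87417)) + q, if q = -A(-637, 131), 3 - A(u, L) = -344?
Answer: -151633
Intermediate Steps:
A(u, L) = 347 (A(u, L) = 3 - 1*(-344) = 3 + 344 = 347)
q = -347 (q = -1*347 = -347)
(-238703 - 1*(-87417)) + q = (-238703 - 1*(-87417)) - 347 = (-238703 + 87417) - 347 = -151286 - 347 = -151633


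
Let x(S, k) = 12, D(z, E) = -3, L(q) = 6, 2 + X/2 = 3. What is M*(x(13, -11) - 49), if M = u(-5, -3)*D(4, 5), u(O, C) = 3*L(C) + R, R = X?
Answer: 2220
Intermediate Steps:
X = 2 (X = -4 + 2*3 = -4 + 6 = 2)
R = 2
u(O, C) = 20 (u(O, C) = 3*6 + 2 = 18 + 2 = 20)
M = -60 (M = 20*(-3) = -60)
M*(x(13, -11) - 49) = -60*(12 - 49) = -60*(-37) = 2220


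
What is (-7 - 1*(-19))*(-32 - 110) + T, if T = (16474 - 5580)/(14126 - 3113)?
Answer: -18755258/11013 ≈ -1703.0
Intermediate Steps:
T = 10894/11013 ≈ 0.98919
(-7 - 1*(-19))*(-32 - 110) + T = (-7 - 1*(-19))*(-32 - 110) + 10894/11013 = (-7 + 19)*(-142) + 10894/11013 = 12*(-142) + 10894/11013 = -1704 + 10894/11013 = -18755258/11013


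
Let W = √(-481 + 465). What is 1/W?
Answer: -I/4 ≈ -0.25*I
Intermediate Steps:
W = 4*I (W = √(-16) = 4*I ≈ 4.0*I)
1/W = 1/(4*I) = -I/4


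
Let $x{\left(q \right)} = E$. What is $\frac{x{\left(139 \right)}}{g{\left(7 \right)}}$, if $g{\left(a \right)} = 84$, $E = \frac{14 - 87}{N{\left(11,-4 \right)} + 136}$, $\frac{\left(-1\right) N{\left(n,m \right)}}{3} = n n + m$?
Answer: $\frac{73}{18060} \approx 0.0040421$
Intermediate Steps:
$N{\left(n,m \right)} = - 3 m - 3 n^{2}$ ($N{\left(n,m \right)} = - 3 \left(n n + m\right) = - 3 \left(n^{2} + m\right) = - 3 \left(m + n^{2}\right) = - 3 m - 3 n^{2}$)
$E = \frac{73}{215}$ ($E = \frac{14 - 87}{\left(\left(-3\right) \left(-4\right) - 3 \cdot 11^{2}\right) + 136} = \frac{14 - 87}{\left(12 - 363\right) + 136} = - \frac{73}{-351 + 136} = - \frac{73}{-215} = \left(-73\right) \left(- \frac{1}{215}\right) = \frac{73}{215} \approx 0.33953$)
$x{\left(q \right)} = \frac{73}{215}$
$\frac{x{\left(139 \right)}}{g{\left(7 \right)}} = \frac{73}{215 \cdot 84} = \frac{73}{215} \cdot \frac{1}{84} = \frac{73}{18060}$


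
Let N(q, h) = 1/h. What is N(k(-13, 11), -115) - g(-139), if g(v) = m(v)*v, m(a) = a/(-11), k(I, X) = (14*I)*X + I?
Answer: 2221904/1265 ≈ 1756.4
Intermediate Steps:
k(I, X) = I + 14*I*X (k(I, X) = 14*I*X + I = I + 14*I*X)
m(a) = -a/11 (m(a) = a*(-1/11) = -a/11)
g(v) = -v²/11 (g(v) = (-v/11)*v = -v²/11)
N(k(-13, 11), -115) - g(-139) = 1/(-115) - (-1)*(-139)²/11 = -1/115 - (-1)*19321/11 = -1/115 - 1*(-19321/11) = -1/115 + 19321/11 = 2221904/1265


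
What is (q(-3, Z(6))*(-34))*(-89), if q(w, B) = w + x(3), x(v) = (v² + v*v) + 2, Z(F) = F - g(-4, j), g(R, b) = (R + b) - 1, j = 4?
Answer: 51442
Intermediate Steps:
g(R, b) = -1 + R + b
Z(F) = 1 + F (Z(F) = F - (-1 - 4 + 4) = F - 1*(-1) = F + 1 = 1 + F)
x(v) = 2 + 2*v² (x(v) = (v² + v²) + 2 = 2*v² + 2 = 2 + 2*v²)
q(w, B) = 20 + w (q(w, B) = w + (2 + 2*3²) = w + (2 + 2*9) = w + (2 + 18) = w + 20 = 20 + w)
(q(-3, Z(6))*(-34))*(-89) = ((20 - 3)*(-34))*(-89) = (17*(-34))*(-89) = -578*(-89) = 51442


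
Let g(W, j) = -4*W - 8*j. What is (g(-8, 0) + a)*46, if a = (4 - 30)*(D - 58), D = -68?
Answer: 152168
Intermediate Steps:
a = 3276 (a = (4 - 30)*(-68 - 58) = -26*(-126) = 3276)
g(W, j) = -8*j - 4*W
(g(-8, 0) + a)*46 = ((-8*0 - 4*(-8)) + 3276)*46 = ((0 + 32) + 3276)*46 = (32 + 3276)*46 = 3308*46 = 152168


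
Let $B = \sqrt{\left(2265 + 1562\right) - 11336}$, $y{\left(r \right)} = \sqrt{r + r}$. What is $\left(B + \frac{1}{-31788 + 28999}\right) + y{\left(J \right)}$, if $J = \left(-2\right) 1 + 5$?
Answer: $- \frac{1}{2789} + \sqrt{6} + i \sqrt{7509} \approx 2.4491 + 86.655 i$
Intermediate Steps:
$J = 3$ ($J = -2 + 5 = 3$)
$y{\left(r \right)} = \sqrt{2} \sqrt{r}$ ($y{\left(r \right)} = \sqrt{2 r} = \sqrt{2} \sqrt{r}$)
$B = i \sqrt{7509}$ ($B = \sqrt{3827 - 11336} = \sqrt{-7509} = i \sqrt{7509} \approx 86.655 i$)
$\left(B + \frac{1}{-31788 + 28999}\right) + y{\left(J \right)} = \left(i \sqrt{7509} + \frac{1}{-31788 + 28999}\right) + \sqrt{2} \sqrt{3} = \left(i \sqrt{7509} + \frac{1}{-2789}\right) + \sqrt{6} = \left(i \sqrt{7509} - \frac{1}{2789}\right) + \sqrt{6} = \left(- \frac{1}{2789} + i \sqrt{7509}\right) + \sqrt{6} = - \frac{1}{2789} + \sqrt{6} + i \sqrt{7509}$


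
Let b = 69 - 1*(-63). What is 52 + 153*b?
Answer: 20248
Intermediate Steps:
b = 132 (b = 69 + 63 = 132)
52 + 153*b = 52 + 153*132 = 52 + 20196 = 20248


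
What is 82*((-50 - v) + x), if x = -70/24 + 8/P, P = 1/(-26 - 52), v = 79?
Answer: -371911/6 ≈ -61985.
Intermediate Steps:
P = -1/78 (P = 1/(-78) = -1/78 ≈ -0.012821)
x = -7523/12 (x = -70/24 + 8/(-1/78) = -70*1/24 + 8*(-78) = -35/12 - 624 = -7523/12 ≈ -626.92)
82*((-50 - v) + x) = 82*((-50 - 1*79) - 7523/12) = 82*((-50 - 79) - 7523/12) = 82*(-129 - 7523/12) = 82*(-9071/12) = -371911/6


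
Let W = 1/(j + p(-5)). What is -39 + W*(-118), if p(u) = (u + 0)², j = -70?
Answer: -1637/45 ≈ -36.378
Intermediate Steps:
p(u) = u²
W = -1/45 (W = 1/(-70 + (-5)²) = 1/(-70 + 25) = 1/(-45) = -1/45 ≈ -0.022222)
-39 + W*(-118) = -39 - 1/45*(-118) = -39 + 118/45 = -1637/45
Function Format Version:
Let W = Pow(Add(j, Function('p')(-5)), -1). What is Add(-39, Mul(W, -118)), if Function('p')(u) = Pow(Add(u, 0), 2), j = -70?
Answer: Rational(-1637, 45) ≈ -36.378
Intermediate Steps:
Function('p')(u) = Pow(u, 2)
W = Rational(-1, 45) (W = Pow(Add(-70, Pow(-5, 2)), -1) = Pow(Add(-70, 25), -1) = Pow(-45, -1) = Rational(-1, 45) ≈ -0.022222)
Add(-39, Mul(W, -118)) = Add(-39, Mul(Rational(-1, 45), -118)) = Add(-39, Rational(118, 45)) = Rational(-1637, 45)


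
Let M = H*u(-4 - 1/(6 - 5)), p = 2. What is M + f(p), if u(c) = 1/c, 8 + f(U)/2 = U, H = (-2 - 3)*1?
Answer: -11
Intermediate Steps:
H = -5 (H = -5*1 = -5)
f(U) = -16 + 2*U
M = 1 (M = -5/(-4 - 1/(6 - 5)) = -5/(-4 - 1/1) = -5/(-4 - 1*1) = -5/(-4 - 1) = -5/(-5) = -5*(-1/5) = 1)
M + f(p) = 1 + (-16 + 2*2) = 1 + (-16 + 4) = 1 - 12 = -11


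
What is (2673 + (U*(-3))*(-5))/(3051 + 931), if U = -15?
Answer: 1224/1991 ≈ 0.61477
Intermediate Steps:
(2673 + (U*(-3))*(-5))/(3051 + 931) = (2673 - 15*(-3)*(-5))/(3051 + 931) = (2673 + 45*(-5))/3982 = (2673 - 225)*(1/3982) = 2448*(1/3982) = 1224/1991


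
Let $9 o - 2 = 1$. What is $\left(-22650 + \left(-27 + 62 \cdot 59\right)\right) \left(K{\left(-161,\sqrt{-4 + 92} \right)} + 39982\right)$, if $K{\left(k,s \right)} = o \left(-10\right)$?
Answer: $- \frac{2281062784}{3} \approx -7.6035 \cdot 10^{8}$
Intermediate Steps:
$o = \frac{1}{3}$ ($o = \frac{2}{9} + \frac{1}{9} \cdot 1 = \frac{2}{9} + \frac{1}{9} = \frac{1}{3} \approx 0.33333$)
$K{\left(k,s \right)} = - \frac{10}{3}$ ($K{\left(k,s \right)} = \frac{1}{3} \left(-10\right) = - \frac{10}{3}$)
$\left(-22650 + \left(-27 + 62 \cdot 59\right)\right) \left(K{\left(-161,\sqrt{-4 + 92} \right)} + 39982\right) = \left(-22650 + \left(-27 + 62 \cdot 59\right)\right) \left(- \frac{10}{3} + 39982\right) = \left(-22650 + \left(-27 + 3658\right)\right) \frac{119936}{3} = \left(-22650 + 3631\right) \frac{119936}{3} = \left(-19019\right) \frac{119936}{3} = - \frac{2281062784}{3}$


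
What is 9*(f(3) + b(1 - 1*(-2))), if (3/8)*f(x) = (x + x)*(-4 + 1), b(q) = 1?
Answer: -423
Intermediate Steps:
f(x) = -16*x (f(x) = 8*((x + x)*(-4 + 1))/3 = 8*((2*x)*(-3))/3 = 8*(-6*x)/3 = -16*x)
9*(f(3) + b(1 - 1*(-2))) = 9*(-16*3 + 1) = 9*(-48 + 1) = 9*(-47) = -423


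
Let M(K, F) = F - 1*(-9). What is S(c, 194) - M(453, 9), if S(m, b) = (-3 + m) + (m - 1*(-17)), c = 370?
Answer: 736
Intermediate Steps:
S(m, b) = 14 + 2*m (S(m, b) = (-3 + m) + (m + 17) = (-3 + m) + (17 + m) = 14 + 2*m)
M(K, F) = 9 + F (M(K, F) = F + 9 = 9 + F)
S(c, 194) - M(453, 9) = (14 + 2*370) - (9 + 9) = (14 + 740) - 1*18 = 754 - 18 = 736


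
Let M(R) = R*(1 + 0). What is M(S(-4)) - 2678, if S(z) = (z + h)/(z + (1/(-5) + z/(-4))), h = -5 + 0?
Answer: -42803/16 ≈ -2675.2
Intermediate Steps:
h = -5
S(z) = (-5 + z)/(-1/5 + 3*z/4) (S(z) = (z - 5)/(z + (1/(-5) + z/(-4))) = (-5 + z)/(z + (1*(-1/5) + z*(-1/4))) = (-5 + z)/(z + (-1/5 - z/4)) = (-5 + z)/(-1/5 + 3*z/4))
M(R) = R (M(R) = R*1 = R)
M(S(-4)) - 2678 = 20*(-5 - 4)/(-4 + 15*(-4)) - 2678 = 20*(-9)/(-4 - 60) - 2678 = 20*(-9)/(-64) - 2678 = 20*(-1/64)*(-9) - 2678 = 45/16 - 2678 = -42803/16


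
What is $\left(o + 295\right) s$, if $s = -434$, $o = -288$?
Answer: $-3038$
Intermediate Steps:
$\left(o + 295\right) s = \left(-288 + 295\right) \left(-434\right) = 7 \left(-434\right) = -3038$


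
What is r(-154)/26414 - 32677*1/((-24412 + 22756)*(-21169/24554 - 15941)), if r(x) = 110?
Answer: 12527692224317/4280512950452268 ≈ 0.0029267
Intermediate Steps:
r(-154)/26414 - 32677*1/((-24412 + 22756)*(-21169/24554 - 15941)) = 110/26414 - 32677*1/((-24412 + 22756)*(-21169/24554 - 15941)) = 110*(1/26414) - 32677*(-1/(1656*(-21169*1/24554 - 15941))) = 55/13207 - 32677*(-1/(1656*(-21169/24554 - 15941))) = 55/13207 - 32677/((-391436483/24554*(-1656))) = 55/13207 - 32677/324109407924/12277 = 55/13207 - 32677*12277/324109407924 = 55/13207 - 401175529/324109407924 = 12527692224317/4280512950452268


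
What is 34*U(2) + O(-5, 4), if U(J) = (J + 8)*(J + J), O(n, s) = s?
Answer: 1364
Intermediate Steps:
U(J) = 2*J*(8 + J) (U(J) = (8 + J)*(2*J) = 2*J*(8 + J))
34*U(2) + O(-5, 4) = 34*(2*2*(8 + 2)) + 4 = 34*(2*2*10) + 4 = 34*40 + 4 = 1360 + 4 = 1364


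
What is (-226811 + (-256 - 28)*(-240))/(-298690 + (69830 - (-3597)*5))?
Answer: 158651/210875 ≈ 0.75235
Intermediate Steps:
(-226811 + (-256 - 28)*(-240))/(-298690 + (69830 - (-3597)*5)) = (-226811 - 284*(-240))/(-298690 + (69830 - 1*(-17985))) = (-226811 + 68160)/(-298690 + (69830 + 17985)) = -158651/(-298690 + 87815) = -158651/(-210875) = -158651*(-1/210875) = 158651/210875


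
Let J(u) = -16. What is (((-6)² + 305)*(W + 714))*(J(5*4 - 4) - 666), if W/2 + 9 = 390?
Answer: -343261512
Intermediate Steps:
W = 762 (W = -18 + 2*390 = -18 + 780 = 762)
(((-6)² + 305)*(W + 714))*(J(5*4 - 4) - 666) = (((-6)² + 305)*(762 + 714))*(-16 - 666) = ((36 + 305)*1476)*(-682) = (341*1476)*(-682) = 503316*(-682) = -343261512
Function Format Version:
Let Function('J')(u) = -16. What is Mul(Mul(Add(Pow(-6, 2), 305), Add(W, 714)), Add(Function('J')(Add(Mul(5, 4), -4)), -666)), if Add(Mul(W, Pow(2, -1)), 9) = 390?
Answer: -343261512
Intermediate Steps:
W = 762 (W = Add(-18, Mul(2, 390)) = Add(-18, 780) = 762)
Mul(Mul(Add(Pow(-6, 2), 305), Add(W, 714)), Add(Function('J')(Add(Mul(5, 4), -4)), -666)) = Mul(Mul(Add(Pow(-6, 2), 305), Add(762, 714)), Add(-16, -666)) = Mul(Mul(Add(36, 305), 1476), -682) = Mul(Mul(341, 1476), -682) = Mul(503316, -682) = -343261512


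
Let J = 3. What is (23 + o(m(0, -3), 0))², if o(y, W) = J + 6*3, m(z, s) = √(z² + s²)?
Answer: 1936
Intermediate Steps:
m(z, s) = √(s² + z²)
o(y, W) = 21 (o(y, W) = 3 + 6*3 = 3 + 18 = 21)
(23 + o(m(0, -3), 0))² = (23 + 21)² = 44² = 1936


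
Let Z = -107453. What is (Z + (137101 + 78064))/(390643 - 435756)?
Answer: -107712/45113 ≈ -2.3876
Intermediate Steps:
(Z + (137101 + 78064))/(390643 - 435756) = (-107453 + (137101 + 78064))/(390643 - 435756) = (-107453 + 215165)/(-45113) = 107712*(-1/45113) = -107712/45113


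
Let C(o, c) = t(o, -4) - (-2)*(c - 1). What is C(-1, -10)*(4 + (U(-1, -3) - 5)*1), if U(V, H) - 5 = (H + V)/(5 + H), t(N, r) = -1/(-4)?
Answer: -87/2 ≈ -43.500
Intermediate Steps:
t(N, r) = 1/4 (t(N, r) = -1*(-1/4) = 1/4)
U(V, H) = 5 + (H + V)/(5 + H)
C(o, c) = -7/4 + 2*c (C(o, c) = 1/4 - (-2)*(c - 1) = 1/4 - (-2)*(-1 + c) = 1/4 - (2 - 2*c) = 1/4 + (-2 + 2*c) = -7/4 + 2*c)
C(-1, -10)*(4 + (U(-1, -3) - 5)*1) = (-7/4 + 2*(-10))*(4 + ((25 - 1 + 6*(-3))/(5 - 3) - 5)*1) = (-7/4 - 20)*(4 + ((25 - 1 - 18)/2 - 5)*1) = -87*(4 + ((1/2)*6 - 5)*1)/4 = -87*(4 + (3 - 5)*1)/4 = -87*(4 - 2*1)/4 = -87*(4 - 2)/4 = -87/4*2 = -87/2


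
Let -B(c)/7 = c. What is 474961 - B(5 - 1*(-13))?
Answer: 475087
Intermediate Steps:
B(c) = -7*c
474961 - B(5 - 1*(-13)) = 474961 - (-7)*(5 - 1*(-13)) = 474961 - (-7)*(5 + 13) = 474961 - (-7)*18 = 474961 - 1*(-126) = 474961 + 126 = 475087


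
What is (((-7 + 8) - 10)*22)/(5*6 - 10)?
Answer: -99/10 ≈ -9.9000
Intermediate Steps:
(((-7 + 8) - 10)*22)/(5*6 - 10) = ((1 - 10)*22)/(30 - 10) = -9*22/20 = -198*1/20 = -99/10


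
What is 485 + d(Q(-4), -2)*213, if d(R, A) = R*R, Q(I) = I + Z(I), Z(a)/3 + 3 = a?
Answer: 133610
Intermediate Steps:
Z(a) = -9 + 3*a
Q(I) = -9 + 4*I (Q(I) = I + (-9 + 3*I) = -9 + 4*I)
d(R, A) = R²
485 + d(Q(-4), -2)*213 = 485 + (-9 + 4*(-4))²*213 = 485 + (-9 - 16)²*213 = 485 + (-25)²*213 = 485 + 625*213 = 485 + 133125 = 133610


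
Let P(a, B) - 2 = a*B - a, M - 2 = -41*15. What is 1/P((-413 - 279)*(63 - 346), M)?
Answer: -1/120243302 ≈ -8.3165e-9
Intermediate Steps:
M = -613 (M = 2 - 41*15 = 2 - 615 = -613)
P(a, B) = 2 - a + B*a (P(a, B) = 2 + (a*B - a) = 2 + (B*a - a) = 2 + (-a + B*a) = 2 - a + B*a)
1/P((-413 - 279)*(63 - 346), M) = 1/(2 - (-413 - 279)*(63 - 346) - 613*(-413 - 279)*(63 - 346)) = 1/(2 - (-692)*(-283) - (-424196)*(-283)) = 1/(2 - 1*195836 - 613*195836) = 1/(2 - 195836 - 120047468) = 1/(-120243302) = -1/120243302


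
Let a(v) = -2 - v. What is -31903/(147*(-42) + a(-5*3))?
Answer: 523/101 ≈ 5.1782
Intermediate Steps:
-31903/(147*(-42) + a(-5*3)) = -31903/(147*(-42) + (-2 - (-5)*3)) = -31903/(-6174 + (-2 - 1*(-15))) = -31903/(-6174 + (-2 + 15)) = -31903/(-6174 + 13) = -31903/(-6161) = -31903*(-1/6161) = 523/101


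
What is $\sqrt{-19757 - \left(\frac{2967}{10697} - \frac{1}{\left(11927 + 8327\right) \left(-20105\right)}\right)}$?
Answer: $\frac{i \sqrt{1038421455312421620688642030}}{229257355210} \approx 140.56 i$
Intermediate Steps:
$\sqrt{-19757 - \left(\frac{2967}{10697} - \frac{1}{\left(11927 + 8327\right) \left(-20105\right)}\right)} = \sqrt{-19757 - \left(\frac{2967}{10697} - \frac{1}{20254} \left(- \frac{1}{20105}\right)\right)} = \sqrt{-19757 + \left(\frac{1}{20254} \left(- \frac{1}{20105}\right) - \frac{2967}{10697}\right)} = \sqrt{-19757 - \frac{63588536873}{229257355210}} = \sqrt{- \frac{4529501155420843}{229257355210}} = \frac{i \sqrt{1038421455312421620688642030}}{229257355210}$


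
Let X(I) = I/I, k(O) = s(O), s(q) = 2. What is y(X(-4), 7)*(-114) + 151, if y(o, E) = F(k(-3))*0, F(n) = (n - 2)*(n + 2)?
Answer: 151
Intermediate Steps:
k(O) = 2
X(I) = 1
F(n) = (-2 + n)*(2 + n)
y(o, E) = 0 (y(o, E) = (-4 + 2**2)*0 = (-4 + 4)*0 = 0*0 = 0)
y(X(-4), 7)*(-114) + 151 = 0*(-114) + 151 = 0 + 151 = 151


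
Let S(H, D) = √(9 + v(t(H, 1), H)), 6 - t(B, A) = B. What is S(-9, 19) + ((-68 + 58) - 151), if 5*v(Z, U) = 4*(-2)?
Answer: -161 + √185/5 ≈ -158.28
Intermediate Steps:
t(B, A) = 6 - B
v(Z, U) = -8/5 (v(Z, U) = (4*(-2))/5 = (⅕)*(-8) = -8/5)
S(H, D) = √185/5 (S(H, D) = √(9 - 8/5) = √(37/5) = √185/5)
S(-9, 19) + ((-68 + 58) - 151) = √185/5 + ((-68 + 58) - 151) = √185/5 + (-10 - 151) = √185/5 - 161 = -161 + √185/5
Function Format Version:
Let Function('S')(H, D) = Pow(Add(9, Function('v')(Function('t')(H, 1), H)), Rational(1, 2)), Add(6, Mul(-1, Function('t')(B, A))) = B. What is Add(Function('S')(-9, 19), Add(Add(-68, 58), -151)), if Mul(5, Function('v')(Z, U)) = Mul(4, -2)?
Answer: Add(-161, Mul(Rational(1, 5), Pow(185, Rational(1, 2)))) ≈ -158.28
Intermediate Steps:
Function('t')(B, A) = Add(6, Mul(-1, B))
Function('v')(Z, U) = Rational(-8, 5) (Function('v')(Z, U) = Mul(Rational(1, 5), Mul(4, -2)) = Mul(Rational(1, 5), -8) = Rational(-8, 5))
Function('S')(H, D) = Mul(Rational(1, 5), Pow(185, Rational(1, 2))) (Function('S')(H, D) = Pow(Add(9, Rational(-8, 5)), Rational(1, 2)) = Pow(Rational(37, 5), Rational(1, 2)) = Mul(Rational(1, 5), Pow(185, Rational(1, 2))))
Add(Function('S')(-9, 19), Add(Add(-68, 58), -151)) = Add(Mul(Rational(1, 5), Pow(185, Rational(1, 2))), Add(Add(-68, 58), -151)) = Add(Mul(Rational(1, 5), Pow(185, Rational(1, 2))), Add(-10, -151)) = Add(Mul(Rational(1, 5), Pow(185, Rational(1, 2))), -161) = Add(-161, Mul(Rational(1, 5), Pow(185, Rational(1, 2))))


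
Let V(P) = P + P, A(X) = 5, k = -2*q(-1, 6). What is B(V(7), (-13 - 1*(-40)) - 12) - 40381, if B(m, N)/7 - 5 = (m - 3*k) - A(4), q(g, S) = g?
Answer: -40325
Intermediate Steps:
k = 2 (k = -2*(-1) = 2)
V(P) = 2*P
B(m, N) = -42 + 7*m (B(m, N) = 35 + 7*((m - 3*2) - 1*5) = 35 + 7*((m - 6) - 5) = 35 + 7*((-6 + m) - 5) = 35 + 7*(-11 + m) = 35 + (-77 + 7*m) = -42 + 7*m)
B(V(7), (-13 - 1*(-40)) - 12) - 40381 = (-42 + 7*(2*7)) - 40381 = (-42 + 7*14) - 40381 = (-42 + 98) - 40381 = 56 - 40381 = -40325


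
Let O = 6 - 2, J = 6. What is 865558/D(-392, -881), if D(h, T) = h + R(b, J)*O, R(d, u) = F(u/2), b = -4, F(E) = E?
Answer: -432779/190 ≈ -2277.8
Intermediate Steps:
O = 4
R(d, u) = u/2
D(h, T) = 12 + h (D(h, T) = h + ((1/2)*6)*4 = h + 3*4 = h + 12 = 12 + h)
865558/D(-392, -881) = 865558/(12 - 392) = 865558/(-380) = 865558*(-1/380) = -432779/190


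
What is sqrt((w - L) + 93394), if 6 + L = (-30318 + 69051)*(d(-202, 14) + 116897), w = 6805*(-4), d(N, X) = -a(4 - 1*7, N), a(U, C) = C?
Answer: I*sqrt(4535529387) ≈ 67346.0*I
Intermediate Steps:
d(N, X) = -N
w = -27220
L = 4535595561 (L = -6 + (-30318 + 69051)*(-1*(-202) + 116897) = -6 + 38733*(202 + 116897) = -6 + 38733*117099 = -6 + 4535595567 = 4535595561)
sqrt((w - L) + 93394) = sqrt((-27220 - 1*4535595561) + 93394) = sqrt((-27220 - 4535595561) + 93394) = sqrt(-4535622781 + 93394) = sqrt(-4535529387) = I*sqrt(4535529387)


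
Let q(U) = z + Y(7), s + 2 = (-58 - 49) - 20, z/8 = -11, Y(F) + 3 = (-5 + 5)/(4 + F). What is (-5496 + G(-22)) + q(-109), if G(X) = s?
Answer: -5716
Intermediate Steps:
Y(F) = -3 (Y(F) = -3 + (-5 + 5)/(4 + F) = -3 + 0/(4 + F) = -3 + 0 = -3)
z = -88 (z = 8*(-11) = -88)
s = -129 (s = -2 + ((-58 - 49) - 20) = -2 + (-107 - 20) = -2 - 127 = -129)
G(X) = -129
q(U) = -91 (q(U) = -88 - 3 = -91)
(-5496 + G(-22)) + q(-109) = (-5496 - 129) - 91 = -5625 - 91 = -5716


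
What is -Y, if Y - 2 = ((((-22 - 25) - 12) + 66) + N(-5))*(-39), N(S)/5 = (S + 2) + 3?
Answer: 271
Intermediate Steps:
N(S) = 25 + 5*S (N(S) = 5*((S + 2) + 3) = 5*((2 + S) + 3) = 5*(5 + S) = 25 + 5*S)
Y = -271 (Y = 2 + ((((-22 - 25) - 12) + 66) + (25 + 5*(-5)))*(-39) = 2 + (((-47 - 12) + 66) + (25 - 25))*(-39) = 2 + ((-59 + 66) + 0)*(-39) = 2 + (7 + 0)*(-39) = 2 + 7*(-39) = 2 - 273 = -271)
-Y = -1*(-271) = 271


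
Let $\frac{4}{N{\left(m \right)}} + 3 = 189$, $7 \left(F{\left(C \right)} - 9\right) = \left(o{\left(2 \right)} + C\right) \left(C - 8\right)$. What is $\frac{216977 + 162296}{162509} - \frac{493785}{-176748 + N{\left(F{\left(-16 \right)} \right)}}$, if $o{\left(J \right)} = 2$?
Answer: $\frac{13697062562971}{2671251763058} \approx 5.1276$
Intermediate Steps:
$F{\left(C \right)} = 9 + \frac{\left(-8 + C\right) \left(2 + C\right)}{7}$ ($F{\left(C \right)} = 9 + \frac{\left(2 + C\right) \left(C - 8\right)}{7} = 9 + \frac{\left(2 + C\right) \left(-8 + C\right)}{7} = 9 + \frac{\left(-8 + C\right) \left(2 + C\right)}{7}$)
$N{\left(m \right)} = \frac{2}{93}$ ($N{\left(m \right)} = \frac{4}{-3 + 189} = \frac{4}{186} = 4 \cdot \frac{1}{186} = \frac{2}{93}$)
$\frac{216977 + 162296}{162509} - \frac{493785}{-176748 + N{\left(F{\left(-16 \right)} \right)}} = \frac{216977 + 162296}{162509} - \frac{493785}{-176748 + \frac{2}{93}} = 379273 \cdot \frac{1}{162509} - \frac{493785}{- \frac{16437562}{93}} = \frac{379273}{162509} - - \frac{45922005}{16437562} = \frac{379273}{162509} + \frac{45922005}{16437562} = \frac{13697062562971}{2671251763058}$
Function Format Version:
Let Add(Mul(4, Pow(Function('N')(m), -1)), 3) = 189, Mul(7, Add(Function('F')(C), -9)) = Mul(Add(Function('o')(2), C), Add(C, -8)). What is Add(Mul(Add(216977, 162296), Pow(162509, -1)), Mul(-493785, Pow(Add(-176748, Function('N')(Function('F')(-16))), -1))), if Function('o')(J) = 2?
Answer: Rational(13697062562971, 2671251763058) ≈ 5.1276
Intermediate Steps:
Function('F')(C) = Add(9, Mul(Rational(1, 7), Add(-8, C), Add(2, C))) (Function('F')(C) = Add(9, Mul(Rational(1, 7), Mul(Add(2, C), Add(C, -8)))) = Add(9, Mul(Rational(1, 7), Mul(Add(2, C), Add(-8, C)))) = Add(9, Mul(Rational(1, 7), Mul(Add(-8, C), Add(2, C)))) = Add(9, Mul(Rational(1, 7), Add(-8, C), Add(2, C))))
Function('N')(m) = Rational(2, 93) (Function('N')(m) = Mul(4, Pow(Add(-3, 189), -1)) = Mul(4, Pow(186, -1)) = Mul(4, Rational(1, 186)) = Rational(2, 93))
Add(Mul(Add(216977, 162296), Pow(162509, -1)), Mul(-493785, Pow(Add(-176748, Function('N')(Function('F')(-16))), -1))) = Add(Mul(Add(216977, 162296), Pow(162509, -1)), Mul(-493785, Pow(Add(-176748, Rational(2, 93)), -1))) = Add(Mul(379273, Rational(1, 162509)), Mul(-493785, Pow(Rational(-16437562, 93), -1))) = Add(Rational(379273, 162509), Mul(-493785, Rational(-93, 16437562))) = Add(Rational(379273, 162509), Rational(45922005, 16437562)) = Rational(13697062562971, 2671251763058)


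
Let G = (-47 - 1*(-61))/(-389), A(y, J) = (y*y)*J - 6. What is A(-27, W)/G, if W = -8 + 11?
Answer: -848409/14 ≈ -60601.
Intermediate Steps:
W = 3
A(y, J) = -6 + J*y² (A(y, J) = y²*J - 6 = J*y² - 6 = -6 + J*y²)
G = -14/389 (G = (-47 + 61)*(-1/389) = 14*(-1/389) = -14/389 ≈ -0.035990)
A(-27, W)/G = (-6 + 3*(-27)²)/(-14/389) = (-6 + 3*729)*(-389/14) = (-6 + 2187)*(-389/14) = 2181*(-389/14) = -848409/14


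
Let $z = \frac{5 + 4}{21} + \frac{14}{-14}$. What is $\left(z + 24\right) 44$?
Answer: $\frac{7216}{7} \approx 1030.9$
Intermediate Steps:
$z = - \frac{4}{7}$ ($z = 9 \cdot \frac{1}{21} + 14 \left(- \frac{1}{14}\right) = \frac{3}{7} - 1 = - \frac{4}{7} \approx -0.57143$)
$\left(z + 24\right) 44 = \left(- \frac{4}{7} + 24\right) 44 = \frac{164}{7} \cdot 44 = \frac{7216}{7}$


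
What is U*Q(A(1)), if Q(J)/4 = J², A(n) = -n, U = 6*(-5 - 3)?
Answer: -192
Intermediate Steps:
U = -48 (U = 6*(-8) = -48)
Q(J) = 4*J²
U*Q(A(1)) = -192*(-1*1)² = -192*(-1)² = -192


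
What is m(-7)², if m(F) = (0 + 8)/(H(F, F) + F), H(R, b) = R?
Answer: 16/49 ≈ 0.32653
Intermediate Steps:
m(F) = 4/F (m(F) = (0 + 8)/(F + F) = 8/((2*F)) = 8*(1/(2*F)) = 4/F)
m(-7)² = (4/(-7))² = (4*(-⅐))² = (-4/7)² = 16/49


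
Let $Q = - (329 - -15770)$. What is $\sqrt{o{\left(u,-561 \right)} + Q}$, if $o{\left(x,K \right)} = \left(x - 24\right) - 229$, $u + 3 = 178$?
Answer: $i \sqrt{16177} \approx 127.19 i$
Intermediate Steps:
$u = 175$ ($u = -3 + 178 = 175$)
$o{\left(x,K \right)} = -253 + x$ ($o{\left(x,K \right)} = \left(-24 + x\right) - 229 = -253 + x$)
$Q = -16099$ ($Q = - (329 + 15770) = \left(-1\right) 16099 = -16099$)
$\sqrt{o{\left(u,-561 \right)} + Q} = \sqrt{\left(-253 + 175\right) - 16099} = \sqrt{-78 - 16099} = \sqrt{-16177} = i \sqrt{16177}$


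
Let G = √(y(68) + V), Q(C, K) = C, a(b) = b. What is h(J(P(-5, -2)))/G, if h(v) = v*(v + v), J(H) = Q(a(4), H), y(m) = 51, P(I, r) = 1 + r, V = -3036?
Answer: -32*I*√2985/2985 ≈ -0.5857*I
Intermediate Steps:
G = I*√2985 (G = √(51 - 3036) = √(-2985) = I*√2985 ≈ 54.635*I)
J(H) = 4
h(v) = 2*v² (h(v) = v*(2*v) = 2*v²)
h(J(P(-5, -2)))/G = (2*4²)/((I*√2985)) = (2*16)*(-I*√2985/2985) = 32*(-I*√2985/2985) = -32*I*√2985/2985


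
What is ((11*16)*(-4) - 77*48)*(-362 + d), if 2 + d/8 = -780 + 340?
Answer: 17151200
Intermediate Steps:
d = -3536 (d = -16 + 8*(-780 + 340) = -16 + 8*(-440) = -16 - 3520 = -3536)
((11*16)*(-4) - 77*48)*(-362 + d) = ((11*16)*(-4) - 77*48)*(-362 - 3536) = (176*(-4) - 3696)*(-3898) = (-704 - 3696)*(-3898) = -4400*(-3898) = 17151200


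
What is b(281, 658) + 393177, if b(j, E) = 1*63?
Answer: 393240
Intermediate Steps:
b(j, E) = 63
b(281, 658) + 393177 = 63 + 393177 = 393240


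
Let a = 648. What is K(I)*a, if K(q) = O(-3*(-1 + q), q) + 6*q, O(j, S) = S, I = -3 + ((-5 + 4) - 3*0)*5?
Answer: -36288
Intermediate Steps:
I = -8 (I = -3 + (-1 + 0)*5 = -3 - 1*5 = -3 - 5 = -8)
K(q) = 7*q (K(q) = q + 6*q = 7*q)
K(I)*a = (7*(-8))*648 = -56*648 = -36288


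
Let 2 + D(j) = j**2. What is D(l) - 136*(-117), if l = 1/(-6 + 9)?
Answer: 143191/9 ≈ 15910.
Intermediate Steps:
l = 1/3 ≈ 0.33333
D(j) = -2 + j**2
D(l) - 136*(-117) = (-2 + (1/3)**2) - 136*(-117) = (-2 + 1/9) + 15912 = -17/9 + 15912 = 143191/9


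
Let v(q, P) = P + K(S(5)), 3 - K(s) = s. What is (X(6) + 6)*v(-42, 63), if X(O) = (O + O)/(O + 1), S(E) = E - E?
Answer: 3564/7 ≈ 509.14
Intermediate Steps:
S(E) = 0
K(s) = 3 - s
X(O) = 2*O/(1 + O) (X(O) = (2*O)/(1 + O) = 2*O/(1 + O))
v(q, P) = 3 + P (v(q, P) = P + (3 - 1*0) = P + (3 + 0) = P + 3 = 3 + P)
(X(6) + 6)*v(-42, 63) = (2*6/(1 + 6) + 6)*(3 + 63) = (2*6/7 + 6)*66 = (2*6*(⅐) + 6)*66 = (12/7 + 6)*66 = (54/7)*66 = 3564/7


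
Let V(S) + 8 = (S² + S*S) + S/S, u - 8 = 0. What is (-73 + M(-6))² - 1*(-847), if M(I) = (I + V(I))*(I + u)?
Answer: 2872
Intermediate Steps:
u = 8 (u = 8 + 0 = 8)
V(S) = -7 + 2*S² (V(S) = -8 + ((S² + S*S) + S/S) = -8 + ((S² + S²) + 1) = -8 + (2*S² + 1) = -8 + (1 + 2*S²) = -7 + 2*S²)
M(I) = (8 + I)*(-7 + I + 2*I²) (M(I) = (I + (-7 + 2*I²))*(I + 8) = (-7 + I + 2*I²)*(8 + I) = (8 + I)*(-7 + I + 2*I²))
(-73 + M(-6))² - 1*(-847) = (-73 + (-56 - 6 + 2*(-6)³ + 17*(-6)²))² - 1*(-847) = (-73 + (-56 - 6 + 2*(-216) + 17*36))² + 847 = (-73 + (-56 - 6 - 432 + 612))² + 847 = (-73 + 118)² + 847 = 45² + 847 = 2025 + 847 = 2872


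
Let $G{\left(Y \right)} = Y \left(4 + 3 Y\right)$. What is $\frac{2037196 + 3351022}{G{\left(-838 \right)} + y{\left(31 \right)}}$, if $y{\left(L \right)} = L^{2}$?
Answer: $\frac{5388218}{2104341} \approx 2.5605$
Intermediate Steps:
$\frac{2037196 + 3351022}{G{\left(-838 \right)} + y{\left(31 \right)}} = \frac{2037196 + 3351022}{- 838 \left(4 + 3 \left(-838\right)\right) + 31^{2}} = \frac{5388218}{- 838 \left(4 - 2514\right) + 961} = \frac{5388218}{\left(-838\right) \left(-2510\right) + 961} = \frac{5388218}{2103380 + 961} = \frac{5388218}{2104341}$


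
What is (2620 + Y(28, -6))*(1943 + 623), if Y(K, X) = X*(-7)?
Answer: 6830692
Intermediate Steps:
Y(K, X) = -7*X
(2620 + Y(28, -6))*(1943 + 623) = (2620 - 7*(-6))*(1943 + 623) = (2620 + 42)*2566 = 2662*2566 = 6830692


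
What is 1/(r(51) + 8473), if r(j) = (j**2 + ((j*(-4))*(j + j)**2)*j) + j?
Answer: -1/108232091 ≈ -9.2394e-9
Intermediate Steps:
r(j) = j + j**2 - 16*j**4 (r(j) = (j**2 + ((-4*j)*(2*j)**2)*j) + j = (j**2 + ((-4*j)*(4*j**2))*j) + j = (j**2 + (-16*j**3)*j) + j = (j**2 - 16*j**4) + j = j + j**2 - 16*j**4)
1/(r(51) + 8473) = 1/(51*(1 + 51 - 16*51**3) + 8473) = 1/(51*(1 + 51 - 16*132651) + 8473) = 1/(51*(1 + 51 - 2122416) + 8473) = 1/(51*(-2122364) + 8473) = 1/(-108240564 + 8473) = 1/(-108232091) = -1/108232091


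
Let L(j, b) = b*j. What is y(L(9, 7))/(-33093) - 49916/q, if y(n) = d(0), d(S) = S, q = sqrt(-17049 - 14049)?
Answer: 24958*I*sqrt(31098)/15549 ≈ 283.06*I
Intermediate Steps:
q = I*sqrt(31098) (q = sqrt(-31098) = I*sqrt(31098) ≈ 176.35*I)
y(n) = 0
y(L(9, 7))/(-33093) - 49916/q = 0/(-33093) - 49916*(-I*sqrt(31098)/31098) = 0*(-1/33093) - (-24958)*I*sqrt(31098)/15549 = 0 + 24958*I*sqrt(31098)/15549 = 24958*I*sqrt(31098)/15549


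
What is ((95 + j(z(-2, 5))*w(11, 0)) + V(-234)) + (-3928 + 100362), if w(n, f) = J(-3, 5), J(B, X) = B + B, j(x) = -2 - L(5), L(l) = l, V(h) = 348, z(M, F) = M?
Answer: 96919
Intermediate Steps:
j(x) = -7 (j(x) = -2 - 1*5 = -2 - 5 = -7)
J(B, X) = 2*B
w(n, f) = -6 (w(n, f) = 2*(-3) = -6)
((95 + j(z(-2, 5))*w(11, 0)) + V(-234)) + (-3928 + 100362) = ((95 - 7*(-6)) + 348) + (-3928 + 100362) = ((95 + 42) + 348) + 96434 = (137 + 348) + 96434 = 485 + 96434 = 96919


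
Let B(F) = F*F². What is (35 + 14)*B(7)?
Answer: 16807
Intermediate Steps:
B(F) = F³
(35 + 14)*B(7) = (35 + 14)*7³ = 49*343 = 16807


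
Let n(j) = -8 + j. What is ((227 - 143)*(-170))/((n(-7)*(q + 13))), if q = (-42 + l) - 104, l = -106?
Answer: -952/239 ≈ -3.9833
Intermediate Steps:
q = -252 (q = (-42 - 106) - 104 = -148 - 104 = -252)
((227 - 143)*(-170))/((n(-7)*(q + 13))) = ((227 - 143)*(-170))/(((-8 - 7)*(-252 + 13))) = (84*(-170))/((-15*(-239))) = -14280/3585 = -14280*1/3585 = -952/239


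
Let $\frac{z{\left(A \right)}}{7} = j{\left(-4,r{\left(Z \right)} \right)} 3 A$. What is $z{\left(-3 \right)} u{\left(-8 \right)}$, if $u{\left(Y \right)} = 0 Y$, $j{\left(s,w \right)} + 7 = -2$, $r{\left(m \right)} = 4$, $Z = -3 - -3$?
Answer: $0$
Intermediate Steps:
$Z = 0$ ($Z = -3 + 3 = 0$)
$j{\left(s,w \right)} = -9$ ($j{\left(s,w \right)} = -7 - 2 = -9$)
$z{\left(A \right)} = - 189 A$ ($z{\left(A \right)} = 7 \left(-9\right) 3 A = 7 \left(- 27 A\right) = - 189 A$)
$u{\left(Y \right)} = 0$
$z{\left(-3 \right)} u{\left(-8 \right)} = \left(-189\right) \left(-3\right) 0 = 567 \cdot 0 = 0$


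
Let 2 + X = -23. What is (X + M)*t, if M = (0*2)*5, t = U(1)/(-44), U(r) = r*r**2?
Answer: 25/44 ≈ 0.56818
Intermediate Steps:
U(r) = r**3
t = -1/44 (t = 1**3/(-44) = 1*(-1/44) = -1/44 ≈ -0.022727)
X = -25 (X = -2 - 23 = -25)
M = 0 (M = 0*5 = 0)
(X + M)*t = (-25 + 0)*(-1/44) = -25*(-1/44) = 25/44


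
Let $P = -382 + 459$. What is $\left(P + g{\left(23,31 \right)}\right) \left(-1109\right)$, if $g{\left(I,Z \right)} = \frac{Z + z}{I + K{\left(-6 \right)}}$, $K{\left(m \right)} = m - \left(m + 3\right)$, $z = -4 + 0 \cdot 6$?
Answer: $- \frac{1737803}{20} \approx -86890.0$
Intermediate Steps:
$z = -4$ ($z = -4 + 0 = -4$)
$K{\left(m \right)} = -3$ ($K{\left(m \right)} = m - \left(3 + m\right) = -3$)
$g{\left(I,Z \right)} = \frac{-4 + Z}{-3 + I}$ ($g{\left(I,Z \right)} = \frac{Z - 4}{I - 3} = \frac{-4 + Z}{-3 + I}$)
$P = 77$
$\left(P + g{\left(23,31 \right)}\right) \left(-1109\right) = \left(77 + \frac{-4 + 31}{-3 + 23}\right) \left(-1109\right) = \left(77 + \frac{1}{20} \cdot 27\right) \left(-1109\right) = \left(77 + \frac{27}{20}\right) \left(-1109\right) = \frac{1567}{20} \left(-1109\right) = - \frac{1737803}{20}$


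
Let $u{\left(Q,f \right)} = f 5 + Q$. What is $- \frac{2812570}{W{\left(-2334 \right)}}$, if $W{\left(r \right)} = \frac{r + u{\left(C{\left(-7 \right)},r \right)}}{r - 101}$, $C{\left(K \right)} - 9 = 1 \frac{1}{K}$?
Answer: $- \frac{23970127825}{48983} \approx -4.8936 \cdot 10^{5}$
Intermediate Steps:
$C{\left(K \right)} = 9 + \frac{1}{K}$ ($C{\left(K \right)} = 9 + 1 \frac{1}{K} = 9 + \frac{1}{K}$)
$u{\left(Q,f \right)} = Q + 5 f$ ($u{\left(Q,f \right)} = 5 f + Q = Q + 5 f$)
$W{\left(r \right)} = \frac{\frac{62}{7} + 6 r}{-101 + r}$ ($W{\left(r \right)} = \frac{r + \left(\left(9 + \frac{1}{-7}\right) + 5 r\right)}{r - 101} = \frac{r + \left(\left(9 - \frac{1}{7}\right) + 5 r\right)}{-101 + r} = \frac{r + \left(\frac{62}{7} + 5 r\right)}{-101 + r} = \frac{\frac{62}{7} + 6 r}{-101 + r}$)
$- \frac{2812570}{W{\left(-2334 \right)}} = - \frac{2812570}{\frac{2}{7} \frac{1}{-101 - 2334} \left(31 + 21 \left(-2334\right)\right)} = - \frac{2812570}{\frac{2}{7} \frac{1}{-2435} \left(31 - 49014\right)} = - \frac{2812570}{\frac{2}{7} \left(- \frac{1}{2435}\right) \left(-48983\right)} = - \frac{2812570}{\frac{97966}{17045}} = \left(-2812570\right) \frac{17045}{97966} = - \frac{23970127825}{48983}$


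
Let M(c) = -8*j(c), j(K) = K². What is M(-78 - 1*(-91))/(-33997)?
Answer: 1352/33997 ≈ 0.039768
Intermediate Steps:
M(c) = -8*c²
M(-78 - 1*(-91))/(-33997) = -8*(-78 - 1*(-91))²/(-33997) = -8*(-78 + 91)²*(-1/33997) = -8*13²*(-1/33997) = -8*169*(-1/33997) = -1352*(-1/33997) = 1352/33997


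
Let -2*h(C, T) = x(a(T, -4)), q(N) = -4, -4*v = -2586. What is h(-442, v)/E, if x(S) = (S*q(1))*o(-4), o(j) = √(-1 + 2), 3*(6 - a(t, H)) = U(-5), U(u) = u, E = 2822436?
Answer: 23/4233654 ≈ 5.4327e-6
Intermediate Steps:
a(t, H) = 23/3 (a(t, H) = 6 - ⅓*(-5) = 6 + 5/3 = 23/3)
o(j) = 1 (o(j) = √1 = 1)
v = 1293/2 (v = -¼*(-2586) = 1293/2 ≈ 646.50)
x(S) = -4*S (x(S) = (S*(-4))*1 = -4*S*1 = -4*S)
h(C, T) = 46/3 (h(C, T) = -(-2)*23/3 = -½*(-92/3) = 46/3)
h(-442, v)/E = (46/3)/2822436 = (46/3)*(1/2822436) = 23/4233654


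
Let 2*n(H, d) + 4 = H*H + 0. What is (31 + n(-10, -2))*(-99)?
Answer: -7821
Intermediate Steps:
n(H, d) = -2 + H**2/2 (n(H, d) = -2 + (H*H + 0)/2 = -2 + (H**2 + 0)/2 = -2 + H**2/2)
(31 + n(-10, -2))*(-99) = (31 + (-2 + (1/2)*(-10)**2))*(-99) = (31 + (-2 + (1/2)*100))*(-99) = (31 + (-2 + 50))*(-99) = (31 + 48)*(-99) = 79*(-99) = -7821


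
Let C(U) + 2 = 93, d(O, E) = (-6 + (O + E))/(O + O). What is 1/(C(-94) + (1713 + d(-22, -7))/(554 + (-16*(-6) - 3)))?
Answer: 28468/2665995 ≈ 0.010678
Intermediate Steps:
d(O, E) = (-6 + E + O)/(2*O) (d(O, E) = (-6 + (E + O))/((2*O)) = (-6 + E + O)*(1/(2*O)) = (-6 + E + O)/(2*O))
C(U) = 91 (C(U) = -2 + 93 = 91)
1/(C(-94) + (1713 + d(-22, -7))/(554 + (-16*(-6) - 3))) = 1/(91 + (1713 + (½)*(-6 - 7 - 22)/(-22))/(554 + (-16*(-6) - 3))) = 1/(91 + (1713 + (½)*(-1/22)*(-35))/(554 + (96 - 3))) = 1/(91 + (1713 + 35/44)/(554 + 93)) = 1/(91 + (75407/44)/647) = 1/(91 + (75407/44)*(1/647)) = 1/(91 + 75407/28468) = 1/(2665995/28468) = 28468/2665995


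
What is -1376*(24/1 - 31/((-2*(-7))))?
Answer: -209840/7 ≈ -29977.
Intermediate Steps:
-1376*(24/1 - 31/((-2*(-7)))) = -1376*(24*1 - 31/14) = -1376*(24 - 31*1/14) = -1376*(24 - 31/14) = -1376*305/14 = -209840/7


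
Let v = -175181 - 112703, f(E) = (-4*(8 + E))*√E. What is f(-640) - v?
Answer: 287884 + 20224*I*√10 ≈ 2.8788e+5 + 63954.0*I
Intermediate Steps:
f(E) = √E*(-32 - 4*E) (f(E) = (-32 - 4*E)*√E = √E*(-32 - 4*E))
v = -287884
f(-640) - v = 4*√(-640)*(-8 - 1*(-640)) - 1*(-287884) = 4*(8*I*√10)*(-8 + 640) + 287884 = 4*(8*I*√10)*632 + 287884 = 20224*I*√10 + 287884 = 287884 + 20224*I*√10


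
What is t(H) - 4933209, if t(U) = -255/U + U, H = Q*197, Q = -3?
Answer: -971958515/197 ≈ -4.9338e+6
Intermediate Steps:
H = -591 (H = -3*197 = -591)
t(U) = U - 255/U (t(U) = -255/U + U = U - 255/U)
t(H) - 4933209 = (-591 - 255/(-591)) - 4933209 = (-591 - 255*(-1/591)) - 4933209 = (-591 + 85/197) - 4933209 = -116342/197 - 4933209 = -971958515/197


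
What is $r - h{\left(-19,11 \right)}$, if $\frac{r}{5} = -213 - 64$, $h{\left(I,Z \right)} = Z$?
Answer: $-1396$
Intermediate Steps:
$r = -1385$ ($r = 5 \left(-213 - 64\right) = 5 \left(-277\right) = -1385$)
$r - h{\left(-19,11 \right)} = -1385 - 11 = -1396$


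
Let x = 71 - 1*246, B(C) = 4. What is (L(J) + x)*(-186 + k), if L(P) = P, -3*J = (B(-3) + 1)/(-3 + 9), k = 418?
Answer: -365980/9 ≈ -40664.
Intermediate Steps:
J = -5/18 (J = -(4 + 1)/(3*(-3 + 9)) = -5/(3*6) = -1/3*5/6 = -5/18 ≈ -0.27778)
x = -175 (x = 71 - 246 = -175)
(L(J) + x)*(-186 + k) = (-5/18 - 175)*(-186 + 418) = -3155/18*232 = -365980/9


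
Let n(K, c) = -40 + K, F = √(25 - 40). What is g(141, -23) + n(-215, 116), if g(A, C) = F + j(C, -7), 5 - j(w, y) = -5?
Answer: -245 + I*√15 ≈ -245.0 + 3.873*I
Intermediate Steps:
F = I*√15 (F = √(-15) = I*√15 ≈ 3.873*I)
j(w, y) = 10 (j(w, y) = 5 - 1*(-5) = 5 + 5 = 10)
g(A, C) = 10 + I*√15 (g(A, C) = I*√15 + 10 = 10 + I*√15)
g(141, -23) + n(-215, 116) = (10 + I*√15) + (-40 - 215) = (10 + I*√15) - 255 = -245 + I*√15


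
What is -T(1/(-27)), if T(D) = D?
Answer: 1/27 ≈ 0.037037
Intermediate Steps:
-T(1/(-27)) = -1/(-27) = -1*(-1/27) = 1/27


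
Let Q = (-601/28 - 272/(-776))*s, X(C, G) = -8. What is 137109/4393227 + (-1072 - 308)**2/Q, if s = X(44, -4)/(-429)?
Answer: -27078610230243551/5598435607 ≈ -4.8368e+6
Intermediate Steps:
s = 8/429 (s = -8/(-429) = -8*(-1/429) = 8/429 ≈ 0.018648)
Q = -38230/97097 (Q = (-601/28 - 272/(-776))*(8/429) = (-601*1/28 - 272*(-1/776))*(8/429) = (-601/28 + 34/97)*(8/429) = -57345/2716*8/429 = -38230/97097 ≈ -0.39373)
137109/4393227 + (-1072 - 308)**2/Q = 137109/4393227 + (-1072 - 308)**2/(-38230/97097) = 137109*(1/4393227) + (-1380)**2*(-97097/38230) = 45703/1464409 + 1904400*(-97097/38230) = 45703/1464409 - 18491152680/3823 = -27078610230243551/5598435607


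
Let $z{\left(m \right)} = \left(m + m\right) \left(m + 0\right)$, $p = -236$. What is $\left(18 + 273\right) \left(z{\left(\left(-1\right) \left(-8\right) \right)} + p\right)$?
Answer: $-31428$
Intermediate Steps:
$z{\left(m \right)} = 2 m^{2}$ ($z{\left(m \right)} = 2 m m = 2 m^{2}$)
$\left(18 + 273\right) \left(z{\left(\left(-1\right) \left(-8\right) \right)} + p\right) = \left(18 + 273\right) \left(2 \left(\left(-1\right) \left(-8\right)\right)^{2} - 236\right) = 291 \left(2 \cdot 8^{2} - 236\right) = 291 \left(2 \cdot 64 - 236\right) = 291 \left(128 - 236\right) = 291 \left(-108\right) = -31428$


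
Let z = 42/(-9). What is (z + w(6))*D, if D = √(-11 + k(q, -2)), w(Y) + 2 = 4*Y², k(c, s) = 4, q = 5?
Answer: 412*I*√7/3 ≈ 363.35*I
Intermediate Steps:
w(Y) = -2 + 4*Y²
z = -14/3 (z = 42*(-⅑) = -14/3 ≈ -4.6667)
D = I*√7 (D = √(-11 + 4) = √(-7) = I*√7 ≈ 2.6458*I)
(z + w(6))*D = (-14/3 + (-2 + 4*6²))*(I*√7) = (-14/3 + (-2 + 4*36))*(I*√7) = (-14/3 + (-2 + 144))*(I*√7) = (-14/3 + 142)*(I*√7) = 412*(I*√7)/3 = 412*I*√7/3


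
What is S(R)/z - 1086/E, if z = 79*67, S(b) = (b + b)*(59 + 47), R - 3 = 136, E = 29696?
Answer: 434666765/78590464 ≈ 5.5308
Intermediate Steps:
R = 139 (R = 3 + 136 = 139)
S(b) = 212*b (S(b) = (2*b)*106 = 212*b)
z = 5293
S(R)/z - 1086/E = (212*139)/5293 - 1086/29696 = 29468*(1/5293) - 1086*1/29696 = 29468/5293 - 543/14848 = 434666765/78590464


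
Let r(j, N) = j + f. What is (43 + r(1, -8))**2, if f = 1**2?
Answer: 2025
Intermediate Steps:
f = 1
r(j, N) = 1 + j (r(j, N) = j + 1 = 1 + j)
(43 + r(1, -8))**2 = (43 + (1 + 1))**2 = (43 + 2)**2 = 45**2 = 2025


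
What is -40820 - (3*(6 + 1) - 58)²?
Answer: -42189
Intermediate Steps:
-40820 - (3*(6 + 1) - 58)² = -40820 - (3*7 - 58)² = -40820 - (21 - 58)² = -40820 - 1*(-37)² = -40820 - 1*1369 = -40820 - 1369 = -42189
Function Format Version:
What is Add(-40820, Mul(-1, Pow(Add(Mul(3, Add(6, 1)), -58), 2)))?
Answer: -42189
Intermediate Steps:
Add(-40820, Mul(-1, Pow(Add(Mul(3, Add(6, 1)), -58), 2))) = Add(-40820, Mul(-1, Pow(Add(Mul(3, 7), -58), 2))) = Add(-40820, Mul(-1, Pow(Add(21, -58), 2))) = Add(-40820, Mul(-1, Pow(-37, 2))) = Add(-40820, Mul(-1, 1369)) = Add(-40820, -1369) = -42189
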